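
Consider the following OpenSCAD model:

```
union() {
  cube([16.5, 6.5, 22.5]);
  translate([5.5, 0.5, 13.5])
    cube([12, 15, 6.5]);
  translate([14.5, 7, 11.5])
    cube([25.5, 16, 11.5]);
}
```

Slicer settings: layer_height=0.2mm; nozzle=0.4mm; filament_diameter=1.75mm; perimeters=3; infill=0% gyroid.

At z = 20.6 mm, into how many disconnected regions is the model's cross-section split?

At z = 20.6 mm: the cube (footprint 16.5×6.5) is included at this height; the cube at (5.5, 0.5) is absent (z outside [13.5, 20]); the 25.5×16 cube at (14.5, 7) contributes its full rectangle; Combining (union): the 2 present regions are separate (no shared area or edge), so areas and boundary lengths simply add and each stays a separate island — 2 connected regions. The result has 2 disconnected regions.

2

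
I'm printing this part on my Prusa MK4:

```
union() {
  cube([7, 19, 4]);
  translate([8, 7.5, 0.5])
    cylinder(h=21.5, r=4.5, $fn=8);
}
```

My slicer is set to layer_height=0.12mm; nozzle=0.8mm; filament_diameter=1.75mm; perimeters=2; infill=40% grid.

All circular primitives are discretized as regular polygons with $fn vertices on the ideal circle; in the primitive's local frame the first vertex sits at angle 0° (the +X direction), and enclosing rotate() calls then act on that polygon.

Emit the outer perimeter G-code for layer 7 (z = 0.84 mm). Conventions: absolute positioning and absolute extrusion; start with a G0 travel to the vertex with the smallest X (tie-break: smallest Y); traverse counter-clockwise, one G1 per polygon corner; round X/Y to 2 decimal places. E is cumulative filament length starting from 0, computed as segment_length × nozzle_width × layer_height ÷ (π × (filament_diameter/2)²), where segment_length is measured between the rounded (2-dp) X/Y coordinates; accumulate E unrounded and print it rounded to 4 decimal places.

At z = 0.84 mm: the cube (footprint 7×19) is included at this height; the r=4.5 cylinder at (8, 7.5) contributes a regular 8-gon of circumradius 4.5; Merging all regions: the regions partially overlap (shared area 20.05 mm²), so overlapping operands fuse into one piece — 1 connected region. The outline is a single polygon with 11 vertices. Extrusion per mm of travel: 0.8 × 0.12 / (π × 0.875²) = 0.039912. Accumulating E over each segment gives final E = 2.3849.

G0 X0.00 Y0.00 Z0.84
G1 X7.00 Y0.00 E0.2794
G1 X7.00 Y3.41 E0.4155
G1 X8.00 Y3.00 E0.4586
G1 X11.18 Y4.32 E0.5960
G1 X12.50 Y7.50 E0.7335
G1 X11.18 Y10.68 E0.8709
G1 X8.00 Y12.00 E1.0083
G1 X7.00 Y11.59 E1.0514
G1 X7.00 Y19.00 E1.3472
G1 X0.00 Y19.00 E1.6266
G1 X0.00 Y0.00 E2.3849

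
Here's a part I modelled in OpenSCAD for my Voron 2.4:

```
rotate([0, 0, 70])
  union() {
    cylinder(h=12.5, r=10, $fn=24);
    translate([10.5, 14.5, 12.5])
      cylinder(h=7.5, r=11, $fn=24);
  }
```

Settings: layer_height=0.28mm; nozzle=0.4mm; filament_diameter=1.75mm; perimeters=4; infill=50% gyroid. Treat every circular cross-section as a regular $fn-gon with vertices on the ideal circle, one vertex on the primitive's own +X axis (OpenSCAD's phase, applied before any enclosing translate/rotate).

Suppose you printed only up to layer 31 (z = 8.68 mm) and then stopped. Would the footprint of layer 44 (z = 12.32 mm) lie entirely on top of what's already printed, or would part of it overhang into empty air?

entirely on top

Compare the two slices. At z = 8.68: the r=10 cylinder gives a regular 24-gon of circumradius 10 (constant along its height) (area = (24/2)·10.000²·sin(360°/24) = 310.58 mm²); the cylinder at (10.5, 14.5) is not intersected at this z (z outside [12.5, 20]); Taking the union: only the r=10 cylinder is present, so the union is just that shape — area = 310.58 mm²; (rotated 70° about Z; rotation is an isometry so areas/perimeters/island counts are preserved). At z = 12.32: the cylinder: section is a regular 24-gon, circumradius r=10 (area = (24/2)·10.000²·sin(360°/24) = 310.58 mm²); the cylinder at (10.5, 14.5) is absent (z outside [12.5, 20]); Merging all regions: only the r=10 cylinder is present, so the union is just that shape — area = 310.58 mm²; (whole slice rotated 70° about Z — lengths, areas and connectivity unchanged). Checking containment: the cross-section at z = 12.32 is a subset of the cross-section at z = 8.68.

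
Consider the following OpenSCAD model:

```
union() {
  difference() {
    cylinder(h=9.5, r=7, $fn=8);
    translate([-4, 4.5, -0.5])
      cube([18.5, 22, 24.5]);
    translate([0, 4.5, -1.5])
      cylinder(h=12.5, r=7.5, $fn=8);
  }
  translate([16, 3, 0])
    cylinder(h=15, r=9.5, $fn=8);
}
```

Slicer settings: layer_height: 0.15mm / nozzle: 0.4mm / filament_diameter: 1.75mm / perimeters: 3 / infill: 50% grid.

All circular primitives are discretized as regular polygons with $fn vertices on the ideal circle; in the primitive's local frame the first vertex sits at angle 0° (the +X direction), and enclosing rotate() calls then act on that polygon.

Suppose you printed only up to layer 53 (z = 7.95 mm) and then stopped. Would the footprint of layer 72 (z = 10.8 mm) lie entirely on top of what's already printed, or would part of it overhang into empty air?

entirely on top

Compare the two slices. At z = 7.95: the cylinder: section is a regular 8-gon, circumradius r=7 (area = (8/2)·7.000²·sin(360°/8) = 138.59 mm²); the 18.5×22 cube at (-4, 4.5) contributes its full rectangle (area 407.00 mm²); the r=7.5 cylinder at (0, 4.5) contributes a regular 8-gon of circumradius 7.5 (area = (8/2)·7.500²·sin(360°/8) = 159.10 mm²); Subtracting the remaining from the first: starting from the r=7 cylinder (138.59 mm²), the 18.5×22 cube at (-4, 4.5) partially overlaps it — only the 14.03 mm² overlap (of its 407.00 mm²) is removed, clipping the outline; the r=7.5 cylinder at (0, 4.5) partially overlaps it — only the 73.46 mm² overlap (of its 159.10 mm²) is removed, clipping the outline — area = 51.10 mm²; the r=9.5 cylinder at (16, 3) gives a regular 8-gon of circumradius 9.5 (constant along its height) (area = (8/2)·9.500²·sin(360°/8) = 255.27 mm²); Merging all regions: the 2 present regions are separate (no shared area or edge), so areas and boundary lengths simply add and each stays a separate island — area = 306.37 mm². At z = 10.8: the cylinder is absent (z outside [0, 9.5]); the cube at (-4, 4.5) (footprint 18.5×22) is included at this height (area 407.00 mm²); the cylinder at (0, 4.5): section is a regular 8-gon, circumradius r=7.5 (area = (8/2)·7.500²·sin(360°/8) = 159.10 mm²); Taking the first minus the rest: the first operand is absent here, so nothing remains; the cylinder at (16, 3): section is a regular 8-gon, circumradius r=9.5 (area = (8/2)·9.500²·sin(360°/8) = 255.27 mm²); Combining (union): only the r=9.5 cylinder at (16, 3) is present, so the union is just that shape — area = 255.27 mm². Checking containment: the cross-section at z = 10.8 is a subset of the cross-section at z = 7.95.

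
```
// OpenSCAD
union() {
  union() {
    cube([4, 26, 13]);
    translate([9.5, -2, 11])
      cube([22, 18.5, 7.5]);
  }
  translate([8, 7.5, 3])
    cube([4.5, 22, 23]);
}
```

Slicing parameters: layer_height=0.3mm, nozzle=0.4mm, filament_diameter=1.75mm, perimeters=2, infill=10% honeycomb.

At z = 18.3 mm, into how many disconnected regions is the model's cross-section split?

1

At z = 18.3 mm: the cube is absent (z outside [0, 13]); the cube at (9.5, -2) (footprint 22×18.5) is included at this height; Merging all regions: only the 22×18.5 cube at (9.5, -2) is present, so the union is just that shape — 1 connected region; the cube at (8, 7.5) (footprint 4.5×22) is included at this height; Combining (union): the regions partially overlap (shared area 27.00 mm²), so overlapping operands fuse into one piece — 1 connected region. The result has 1 disconnected region.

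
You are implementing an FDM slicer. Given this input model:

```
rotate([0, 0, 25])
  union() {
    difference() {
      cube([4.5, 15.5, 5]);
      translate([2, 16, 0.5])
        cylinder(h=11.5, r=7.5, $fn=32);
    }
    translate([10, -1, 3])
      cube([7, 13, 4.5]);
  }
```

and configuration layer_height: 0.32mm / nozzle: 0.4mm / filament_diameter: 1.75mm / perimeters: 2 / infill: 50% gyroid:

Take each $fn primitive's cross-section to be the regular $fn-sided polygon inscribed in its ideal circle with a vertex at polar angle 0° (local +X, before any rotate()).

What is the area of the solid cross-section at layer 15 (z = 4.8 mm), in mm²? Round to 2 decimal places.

At z = 4.8 mm: the 4.5×15.5 cube contributes its full rectangle (area 69.75 mm²); the r=7.5 cylinder at (2, 16) gives a regular 32-gon of circumradius 7.5 (constant along its height) (area = (32/2)·7.500²·sin(360°/32) = 175.58 mm²); Taking the first minus the rest: starting from the 4.5×15.5 cube (69.75 mm²), the r=7.5 cylinder at (2, 16) partially overlaps it — only the 30.86 mm² overlap (of its 175.58 mm²) is removed, clipping the outline — area = 38.89 mm²; the 7×13 cube at (10, -1) contributes its full rectangle (area 91.00 mm²); Taking the union: the 2 present regions are separate (no shared area or edge), so areas and boundary lengths simply add and each stays a separate island — area = 129.89 mm²; (rotated 25° about Z; rotation is an isometry so areas/perimeters/island counts are preserved). Overall, the cross-section has 2 separate islands. Net area = 129.89 mm².

129.89 mm²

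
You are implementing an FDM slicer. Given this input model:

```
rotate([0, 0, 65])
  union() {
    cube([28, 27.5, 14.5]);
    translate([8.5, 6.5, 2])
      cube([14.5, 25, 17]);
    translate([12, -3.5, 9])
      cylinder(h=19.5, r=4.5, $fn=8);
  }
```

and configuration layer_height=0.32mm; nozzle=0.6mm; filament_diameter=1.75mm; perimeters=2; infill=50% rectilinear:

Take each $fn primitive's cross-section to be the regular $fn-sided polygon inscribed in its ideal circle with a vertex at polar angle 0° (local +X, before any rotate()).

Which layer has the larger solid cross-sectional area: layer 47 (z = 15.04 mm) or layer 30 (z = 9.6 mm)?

layer 30 (z = 9.6 mm)

Layer 47 (z = 15.04): the cube does not reach this height (z outside [0, 14.5]); the cube at (8.5, 6.5) (footprint 14.5×25) is included at this height (area 362.50 mm²); the cylinder at (12, -3.5): section is a regular 8-gon, circumradius r=4.5 (area = (8/2)·4.500²·sin(360°/8) = 57.28 mm²); Taking the union: the 2 present regions are separate (no shared area or edge), so areas and boundary lengths simply add and each stays a separate island — area = 419.78 mm²; (whole slice rotated 65° about Z — lengths, areas and connectivity unchanged). So its area = 419.78 mm². Layer 30 (z = 9.6): the cube is present — its section is the full 28×27.5 rectangle (area 770.00 mm²); the 14.5×25 cube at (8.5, 6.5) contributes its full rectangle (area 362.50 mm²); the cylinder at (12, -3.5): section is a regular 8-gon, circumradius r=4.5 (area = (8/2)·4.500²·sin(360°/8) = 57.28 mm²); Taking the union: the regions partially overlap — summed areas 1189.78 mm² minus the doubly-counted overlap 306.91 mm² gives 882.86 mm² — area = 882.86 mm²; (whole slice rotated 65° about Z — lengths, areas and connectivity unchanged). So its area = 882.86 mm². Layer 30 is larger (882.86 vs 419.78 mm²).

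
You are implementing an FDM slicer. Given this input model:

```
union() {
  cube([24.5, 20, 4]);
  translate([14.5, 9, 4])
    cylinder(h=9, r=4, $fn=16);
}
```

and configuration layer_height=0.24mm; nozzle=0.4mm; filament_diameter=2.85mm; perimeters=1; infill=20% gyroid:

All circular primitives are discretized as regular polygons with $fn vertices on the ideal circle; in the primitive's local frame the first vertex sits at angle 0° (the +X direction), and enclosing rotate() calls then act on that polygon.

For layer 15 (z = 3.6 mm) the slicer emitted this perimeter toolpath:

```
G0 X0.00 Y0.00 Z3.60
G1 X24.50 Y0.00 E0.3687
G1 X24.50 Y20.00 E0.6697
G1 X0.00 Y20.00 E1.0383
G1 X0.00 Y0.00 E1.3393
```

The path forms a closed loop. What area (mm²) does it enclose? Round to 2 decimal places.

490.00 mm²

Apply the shoelace formula to the sequence of (X, Y) vertices; enclosed area = 490.00 mm².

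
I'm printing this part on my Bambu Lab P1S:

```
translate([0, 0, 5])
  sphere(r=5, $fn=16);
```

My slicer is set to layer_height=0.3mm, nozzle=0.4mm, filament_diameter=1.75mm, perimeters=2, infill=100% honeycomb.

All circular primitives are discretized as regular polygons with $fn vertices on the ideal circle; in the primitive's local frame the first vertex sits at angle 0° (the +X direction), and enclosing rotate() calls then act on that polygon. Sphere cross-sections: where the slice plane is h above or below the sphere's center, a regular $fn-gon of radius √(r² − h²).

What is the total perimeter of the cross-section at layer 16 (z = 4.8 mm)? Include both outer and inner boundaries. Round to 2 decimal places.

31.19 mm

At z = 4.8 mm: the sphere: section is a regular 16-gon, circumradius = √(r²−h²) = √(5²−0.2²) = 4.996 (perimeter = 2·16·4.996·sin(180°/16) = 31.19 mm). Overall, the cross-section is a single solid region. Total boundary length (outer) = 31.19 mm.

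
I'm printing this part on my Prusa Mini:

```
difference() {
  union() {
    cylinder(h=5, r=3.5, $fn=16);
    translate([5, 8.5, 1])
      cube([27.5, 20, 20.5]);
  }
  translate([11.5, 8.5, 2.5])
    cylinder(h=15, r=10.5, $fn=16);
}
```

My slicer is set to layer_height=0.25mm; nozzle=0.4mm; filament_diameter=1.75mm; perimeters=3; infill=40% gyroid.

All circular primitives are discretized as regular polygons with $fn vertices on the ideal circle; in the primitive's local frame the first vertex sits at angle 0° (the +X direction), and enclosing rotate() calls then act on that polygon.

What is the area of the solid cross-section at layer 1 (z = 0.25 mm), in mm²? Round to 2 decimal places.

37.50 mm²

At z = 0.25 mm: the r=3.5 cylinder contributes a regular 16-gon of circumradius 3.5 (area = (16/2)·3.500²·sin(360°/16) = 37.50 mm²); the cube at (5, 8.5) is absent (z outside [1, 21.5]); Taking the union: only the r=3.5 cylinder is present, so the union is just that shape — area = 37.50 mm²; the cylinder at (11.5, 8.5) is not intersected at this z (z outside [2.5, 17.5]); Subtracting the remaining from the first: none of the subtracted shapes is present at this height, so the result so far is unchanged — area = 37.50 mm². Overall, the cross-section is a single solid region. Net area = 37.50 mm².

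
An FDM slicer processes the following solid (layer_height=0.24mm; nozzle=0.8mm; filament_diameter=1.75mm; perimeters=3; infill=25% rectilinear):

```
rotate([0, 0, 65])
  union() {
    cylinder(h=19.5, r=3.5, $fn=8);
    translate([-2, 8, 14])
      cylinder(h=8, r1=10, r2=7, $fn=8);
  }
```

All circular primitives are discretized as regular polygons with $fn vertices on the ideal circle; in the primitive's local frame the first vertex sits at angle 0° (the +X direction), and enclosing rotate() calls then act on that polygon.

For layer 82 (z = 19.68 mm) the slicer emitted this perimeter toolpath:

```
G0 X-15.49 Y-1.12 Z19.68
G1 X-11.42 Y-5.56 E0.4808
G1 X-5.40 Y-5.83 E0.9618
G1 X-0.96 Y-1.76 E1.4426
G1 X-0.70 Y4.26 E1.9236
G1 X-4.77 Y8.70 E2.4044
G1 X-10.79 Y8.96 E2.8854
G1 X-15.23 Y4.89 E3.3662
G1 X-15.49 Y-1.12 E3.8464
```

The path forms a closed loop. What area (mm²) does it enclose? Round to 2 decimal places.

175.17 mm²

Apply the shoelace formula to the sequence of (X, Y) vertices; enclosed area = 175.17 mm².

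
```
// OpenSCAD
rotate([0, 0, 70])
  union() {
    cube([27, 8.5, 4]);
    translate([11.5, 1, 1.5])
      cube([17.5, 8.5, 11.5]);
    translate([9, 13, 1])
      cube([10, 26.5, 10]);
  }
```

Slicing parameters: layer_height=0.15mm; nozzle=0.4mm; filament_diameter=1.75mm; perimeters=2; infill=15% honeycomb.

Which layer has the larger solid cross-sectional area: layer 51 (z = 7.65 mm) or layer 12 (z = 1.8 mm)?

layer 12 (z = 1.8 mm)

Layer 51 (z = 7.65): the cube does not reach this height (z outside [0, 4]); the 17.5×8.5 cube at (11.5, 1) contributes its full rectangle (area 148.75 mm²); the cube at (9, 13) (footprint 10×26.5) is included at this height (area 265.00 mm²); Combining (union): the 2 present regions are separate (no shared area or edge), so areas and boundary lengths simply add and each stays a separate island — area = 413.75 mm²; (rotated 70° about Z; rotation is an isometry so areas/perimeters/island counts are preserved). So its area = 413.75 mm². Layer 12 (z = 1.8): the 27×8.5 cube contributes its full rectangle (area 229.50 mm²); the cube at (11.5, 1) (footprint 17.5×8.5) is included at this height (area 148.75 mm²); the 10×26.5 cube at (9, 13) contributes its full rectangle (area 265.00 mm²); Taking the union: the regions partially overlap — summed areas 643.25 mm² minus the doubly-counted overlap 116.25 mm² gives 527.00 mm² — area = 527.00 mm²; (rotated 70° about Z; rotation is an isometry so areas/perimeters/island counts are preserved). So its area = 527.00 mm². Layer 12 is larger (527.00 vs 413.75 mm²).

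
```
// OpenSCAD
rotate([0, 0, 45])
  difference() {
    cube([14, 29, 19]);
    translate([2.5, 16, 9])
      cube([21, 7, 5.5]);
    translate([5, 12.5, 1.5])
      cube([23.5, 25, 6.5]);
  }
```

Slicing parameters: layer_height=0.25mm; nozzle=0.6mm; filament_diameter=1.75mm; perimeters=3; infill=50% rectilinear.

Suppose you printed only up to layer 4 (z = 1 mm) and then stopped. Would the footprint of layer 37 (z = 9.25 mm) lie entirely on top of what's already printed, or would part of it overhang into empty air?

Compare the two slices. At z = 1: the 14×29 cube contributes its full rectangle (area 406.00 mm²); the cube at (2.5, 16) is absent (z outside [9, 14.5]); the cube at (5, 12.5) does not reach this height (z outside [1.5, 8]); After the difference (first − rest): none of the subtracted shapes is present at this height, so the 14×29 cube is unchanged — area = 406.00 mm²; (whole slice rotated 45° about Z — lengths, areas and connectivity unchanged). At z = 9.25: the cube (footprint 14×29) is included at this height (area 406.00 mm²); the 21×7 cube at (2.5, 16) contributes its full rectangle (area 147.00 mm²); the cube at (5, 12.5) is not intersected at this z (z outside [1.5, 8]); After the difference (first − rest): starting from the 14×29 cube (406.00 mm²), the 21×7 cube at (2.5, 16) partially overlaps it — only the 80.50 mm² overlap (of its 147.00 mm²) is removed, clipping the outline — area = 325.50 mm²; (whole slice rotated 45° about Z — lengths, areas and connectivity unchanged). Checking containment: the cross-section at z = 9.25 is a subset of the cross-section at z = 1.

entirely on top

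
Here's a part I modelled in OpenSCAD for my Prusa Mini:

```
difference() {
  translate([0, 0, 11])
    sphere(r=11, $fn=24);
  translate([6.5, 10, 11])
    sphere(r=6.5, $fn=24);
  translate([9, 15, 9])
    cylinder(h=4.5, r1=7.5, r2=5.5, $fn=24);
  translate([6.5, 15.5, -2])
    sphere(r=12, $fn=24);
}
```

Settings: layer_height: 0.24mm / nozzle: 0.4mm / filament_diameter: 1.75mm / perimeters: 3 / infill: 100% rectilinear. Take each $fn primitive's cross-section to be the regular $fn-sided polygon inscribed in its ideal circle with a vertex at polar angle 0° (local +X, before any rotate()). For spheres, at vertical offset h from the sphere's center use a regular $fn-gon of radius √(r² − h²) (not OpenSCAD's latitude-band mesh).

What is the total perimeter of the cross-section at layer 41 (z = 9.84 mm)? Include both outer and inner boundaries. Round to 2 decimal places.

At z = 9.84 mm: the r=11 sphere contributes a regular 24-gon of circumradius √(11²−1.16²) = 10.939 (perimeter = 2·24·10.939·sin(180°/24) = 68.53 mm); the sphere at (6.5, 10): section is a regular 24-gon, circumradius = √(r²−h²) = √(6.5²−1.16²) = 6.396 (perimeter = 2·24·6.396·sin(180°/24) = 40.07 mm); the cone at (9, 15) contributes a regular 24-gon of circumradius 7.127 (interpolated between r1=7.5 and r2=5.5 at t=0.187) (perimeter = 2·24·7.127·sin(180°/24) = 44.65 mm); the r=12 sphere at (6.5, 15.5) slices to a regular 24-gon of circumradius 1.953 (√(r²−h²) with h=11.84 from center) (perimeter = 2·24·1.953·sin(180°/24) = 12.24 mm); After the difference (first − rest): starting from the r=11 sphere, the r=6.5 sphere at (6.5, 10) partially overlaps it — only the 43.12 mm² overlap (of its 127.04 mm²) is removed, clipping the outline; the cone at (9, 15) misses the remaining region (no effect); the r=12 sphere at (6.5, 15.5) misses the remaining region (no effect) — boundary = 70.83 mm. Overall, the cross-section is a single solid region. Total boundary length (outer) = 70.83 mm.

70.83 mm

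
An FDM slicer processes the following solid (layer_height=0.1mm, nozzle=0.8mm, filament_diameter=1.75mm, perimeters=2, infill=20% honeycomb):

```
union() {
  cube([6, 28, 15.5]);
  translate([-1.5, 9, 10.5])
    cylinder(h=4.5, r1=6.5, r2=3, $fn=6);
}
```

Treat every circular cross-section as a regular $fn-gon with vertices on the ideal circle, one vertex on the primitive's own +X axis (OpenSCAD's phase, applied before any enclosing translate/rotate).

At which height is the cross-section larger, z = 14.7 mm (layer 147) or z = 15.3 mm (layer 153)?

Layer 147 (z = 14.7): the 6×28 cube contributes its full rectangle (area 168.00 mm²); the cone at (-1.5, 9) contributes a regular 6-gon of circumradius 3.233 (interpolated between r1=6.5 and r2=3 at t=0.933) (area = (6/2)·3.233²·sin(360°/6) = 27.16 mm²); Taking the union: the regions partially overlap — summed areas 195.16 mm² minus the doubly-counted overlap 5.18 mm² gives 189.98 mm² — area = 189.98 mm². So its area = 189.98 mm². Layer 153 (z = 15.3): the cube (footprint 6×28) is included at this height (area 168.00 mm²); the cone at (-1.5, 9) is absent (z outside [10.5, 15]); Merging all regions: only the 6×28 cube is present, so the union is just that shape — area = 168.00 mm². So its area = 168.00 mm². Layer 147 is larger (189.98 vs 168.00 mm²).

layer 147 (z = 14.7 mm)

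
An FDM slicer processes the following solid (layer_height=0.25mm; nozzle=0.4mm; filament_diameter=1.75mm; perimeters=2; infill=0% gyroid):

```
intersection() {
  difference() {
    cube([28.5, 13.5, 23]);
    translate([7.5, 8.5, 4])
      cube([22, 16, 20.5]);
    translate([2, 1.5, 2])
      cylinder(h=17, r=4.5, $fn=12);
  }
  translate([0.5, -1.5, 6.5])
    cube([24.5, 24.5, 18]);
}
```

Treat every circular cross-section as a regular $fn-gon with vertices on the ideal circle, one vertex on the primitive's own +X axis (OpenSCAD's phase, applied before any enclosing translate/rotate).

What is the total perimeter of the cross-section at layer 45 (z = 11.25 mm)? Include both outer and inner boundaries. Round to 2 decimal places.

At z = 11.25 mm: the cube is present — its section is the full 28.5×13.5 rectangle (perimeter 84.00 mm); the cube at (7.5, 8.5) (footprint 22×16) is included at this height (perimeter 76.00 mm); the cylinder at (2, 1.5): section is a regular 12-gon, circumradius r=4.5 (perimeter = 2·12·4.500·sin(180°/12) = 27.95 mm); Subtracting the remaining from the first: starting from the 28.5×13.5 cube, the 22×16 cube at (7.5, 8.5) partially overlaps it — only the 105.00 mm² overlap (of its 352.00 mm²) is removed, clipping the outline; the r=4.5 cylinder at (2, 1.5) partially overlaps it — only the 33.10 mm² overlap (of its 60.75 mm²) is removed, clipping the outline — boundary = 83.05 mm; the 24.5×24.5 cube at (0.5, -1.5) contributes its full rectangle (perimeter 98.00 mm); Keeping only the common overlap: the 24.5×24.5 cube at (0.5, -1.5) partially overlaps that combined region; clipping to the common part keeps 212.92 mm² — boundary = 74.90 mm. Overall, the cross-section is a single solid region. Total boundary length (outer) = 74.90 mm.

74.90 mm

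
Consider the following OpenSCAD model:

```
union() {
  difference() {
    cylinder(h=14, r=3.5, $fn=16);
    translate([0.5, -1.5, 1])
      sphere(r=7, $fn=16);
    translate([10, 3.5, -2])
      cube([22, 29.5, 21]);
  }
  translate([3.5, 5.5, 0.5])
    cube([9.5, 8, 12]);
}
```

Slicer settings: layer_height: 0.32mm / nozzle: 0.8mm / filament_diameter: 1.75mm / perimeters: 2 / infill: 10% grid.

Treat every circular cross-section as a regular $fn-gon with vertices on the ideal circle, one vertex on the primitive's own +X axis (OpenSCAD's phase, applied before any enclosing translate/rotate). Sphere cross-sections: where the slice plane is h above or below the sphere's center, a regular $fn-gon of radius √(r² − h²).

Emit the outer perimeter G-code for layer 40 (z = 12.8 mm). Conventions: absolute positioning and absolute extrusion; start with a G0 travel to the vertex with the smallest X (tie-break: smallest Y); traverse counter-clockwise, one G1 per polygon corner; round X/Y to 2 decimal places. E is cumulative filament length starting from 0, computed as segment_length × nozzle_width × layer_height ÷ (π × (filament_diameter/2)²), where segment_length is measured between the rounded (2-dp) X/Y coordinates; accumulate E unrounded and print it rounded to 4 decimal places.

G0 X-3.50 Y0.00 Z12.80
G1 X-3.23 Y-1.34 E0.1455
G1 X-2.47 Y-2.47 E0.2904
G1 X-1.34 Y-3.23 E0.4354
G1 X0.00 Y-3.50 E0.5809
G1 X1.34 Y-3.23 E0.7263
G1 X2.47 Y-2.47 E0.8713
G1 X3.23 Y-1.34 E1.0162
G1 X3.50 Y0.00 E1.1617
G1 X3.23 Y1.34 E1.3072
G1 X2.47 Y2.47 E1.4521
G1 X1.34 Y3.23 E1.5971
G1 X0.00 Y3.50 E1.7426
G1 X-1.34 Y3.23 E1.8880
G1 X-2.47 Y2.47 E2.0330
G1 X-3.23 Y1.34 E2.1779
G1 X-3.50 Y0.00 E2.3234

At z = 12.8 mm: the cylinder: section is a regular 16-gon, circumradius r=3.5; the sphere at (0.5, -1.5) is absent (|z−center|=11.800 > r=7); the cube at (10, 3.5) (footprint 22×29.5) is included at this height; Subtracting the remaining from the first: starting from the r=3.5 cylinder, the 22×29.5 cube at (10, 3.5) misses the remaining region (no effect) — 1 connected region; the cube at (3.5, 5.5) does not reach this height (z outside [0.5, 12.5]); Merging all regions: only that combined region is present, so the union is just that shape — 1 connected region. The outline is a single polygon with 16 vertices. Extrusion per mm of travel: 0.8 × 0.32 / (π × 0.875²) = 0.106432. Accumulating E over each segment gives final E = 2.3234.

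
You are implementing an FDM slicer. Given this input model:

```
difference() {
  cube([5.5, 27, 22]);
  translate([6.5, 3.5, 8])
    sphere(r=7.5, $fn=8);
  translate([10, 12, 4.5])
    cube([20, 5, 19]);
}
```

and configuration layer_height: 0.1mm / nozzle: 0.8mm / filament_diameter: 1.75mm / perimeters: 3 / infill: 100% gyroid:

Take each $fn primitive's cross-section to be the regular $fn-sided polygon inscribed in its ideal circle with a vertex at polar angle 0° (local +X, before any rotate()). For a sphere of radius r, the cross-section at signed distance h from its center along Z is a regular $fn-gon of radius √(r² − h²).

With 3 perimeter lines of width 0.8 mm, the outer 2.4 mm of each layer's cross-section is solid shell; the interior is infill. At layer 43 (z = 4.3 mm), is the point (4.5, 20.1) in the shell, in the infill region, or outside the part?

At z = 4.3 mm: the cube is present — its section is the full 5.5×27 rectangle; the r=7.5 sphere at (6.5, 3.5) slices to a regular 8-gon of circumradius 6.524 (√(r²−h²) with h=3.7 from center); the cube at (10, 12) does not reach this height (z outside [4.5, 23.5]); After the difference (first − rest): starting from the 5.5×27 cube, the r=7.5 sphere at (6.5, 3.5) partially overlaps it — only the 40.57 mm² overlap (of its 120.38 mm²) is removed, clipping the outline — 2 connected regions. Overall, the cross-section has 2 separate islands. The nearest boundary edge runs (5.50, 27.00)→(5.50, 9.61); distance from the point to it = 1.00 mm. (Shell/infill is judged within the island containing the point — the largest one.) The point is inside the cross-section, 1.00 mm from the nearest boundary — within the 2.4 mm shell band (3 × 0.8).

shell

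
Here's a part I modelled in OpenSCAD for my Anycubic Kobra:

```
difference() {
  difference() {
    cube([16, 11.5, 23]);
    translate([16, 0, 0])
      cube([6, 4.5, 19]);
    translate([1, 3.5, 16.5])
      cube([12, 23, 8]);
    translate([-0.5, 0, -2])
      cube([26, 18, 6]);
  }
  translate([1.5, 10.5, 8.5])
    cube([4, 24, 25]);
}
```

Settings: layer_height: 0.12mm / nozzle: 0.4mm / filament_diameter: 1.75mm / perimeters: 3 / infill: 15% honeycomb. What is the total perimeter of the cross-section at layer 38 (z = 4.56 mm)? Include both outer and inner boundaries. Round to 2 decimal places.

At z = 4.56 mm: the cube (footprint 16×11.5) is included at this height (perimeter 55.00 mm); the cube at (16, 0) (footprint 6×4.5) is included at this height (perimeter 21.00 mm); the cube at (1, 3.5) is absent (z outside [16.5, 24.5]); the cube at (-0.5, 0) is absent (z outside [-2, 4]); Subtracting the remaining from the first: starting from the 16×11.5 cube, the 6×4.5 cube at (16, 0) misses the remaining region (no effect) — boundary = 55.00 mm; the cube at (1.5, 10.5) is not intersected at this z (z outside [8.5, 33.5]); After the difference (first − rest): none of the subtracted shapes is present at this height, so the result so far is unchanged — boundary = 55.00 mm. Overall, the cross-section is a single solid region. Total boundary length (outer) = 55.00 mm.

55.00 mm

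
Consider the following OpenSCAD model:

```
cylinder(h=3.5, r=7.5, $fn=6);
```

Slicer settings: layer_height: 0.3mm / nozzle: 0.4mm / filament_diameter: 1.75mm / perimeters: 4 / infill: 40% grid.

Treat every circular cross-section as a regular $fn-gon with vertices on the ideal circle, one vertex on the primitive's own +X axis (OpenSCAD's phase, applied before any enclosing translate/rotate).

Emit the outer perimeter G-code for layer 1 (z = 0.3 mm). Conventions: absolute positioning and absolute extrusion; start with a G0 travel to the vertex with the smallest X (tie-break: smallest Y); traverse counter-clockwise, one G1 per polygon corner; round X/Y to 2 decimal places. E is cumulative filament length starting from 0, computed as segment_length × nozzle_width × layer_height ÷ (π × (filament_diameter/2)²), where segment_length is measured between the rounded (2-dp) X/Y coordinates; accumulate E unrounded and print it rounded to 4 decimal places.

At z = 0.3 mm: the r=7.5 cylinder contributes a regular 6-gon of circumradius 7.5. The outline is a single polygon with 6 vertices. Extrusion per mm of travel: 0.4 × 0.3 / (π × 0.875²) = 0.049890. Accumulating E over each segment gives final E = 2.2459.

G0 X-7.50 Y0.00 Z0.30
G1 X-3.75 Y-6.50 E0.3744
G1 X3.75 Y-6.50 E0.7486
G1 X7.50 Y0.00 E1.1229
G1 X3.75 Y6.50 E1.4973
G1 X-3.75 Y6.50 E1.8715
G1 X-7.50 Y0.00 E2.2459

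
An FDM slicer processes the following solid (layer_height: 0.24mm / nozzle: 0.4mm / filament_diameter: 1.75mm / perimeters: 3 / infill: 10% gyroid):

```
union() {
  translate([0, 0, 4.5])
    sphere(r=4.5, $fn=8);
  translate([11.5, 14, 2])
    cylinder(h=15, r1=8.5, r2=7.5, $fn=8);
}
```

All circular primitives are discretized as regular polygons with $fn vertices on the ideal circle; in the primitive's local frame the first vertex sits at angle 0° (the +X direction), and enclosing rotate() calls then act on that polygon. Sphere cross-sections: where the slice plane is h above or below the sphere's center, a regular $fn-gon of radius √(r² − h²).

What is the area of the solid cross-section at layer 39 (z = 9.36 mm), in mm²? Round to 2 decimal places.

At z = 9.36 mm: the sphere is not intersected at this z (|z−center|=4.860 > r=4.5); the cone at (11.5, 14) (r1=8.5→r2=7.5) has section circumradius 8.009 here — a regular 8-gon (area = (8/2)·8.009²·sin(360°/8) = 181.44 mm²); Combining (union): only the cone at (11.5, 14) is present, so the union is just that shape — area = 181.44 mm². Overall, the cross-section is a single solid region. Net area = 181.44 mm².

181.44 mm²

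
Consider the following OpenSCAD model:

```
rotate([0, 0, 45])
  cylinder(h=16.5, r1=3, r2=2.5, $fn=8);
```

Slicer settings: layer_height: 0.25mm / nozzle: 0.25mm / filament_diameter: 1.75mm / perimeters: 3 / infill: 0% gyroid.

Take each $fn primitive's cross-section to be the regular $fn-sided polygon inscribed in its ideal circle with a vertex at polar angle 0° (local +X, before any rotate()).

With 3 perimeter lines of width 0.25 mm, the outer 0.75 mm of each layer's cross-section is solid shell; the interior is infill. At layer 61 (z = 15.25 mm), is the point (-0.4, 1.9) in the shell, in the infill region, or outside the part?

shell

At z = 15.25 mm: the cone (r1=3→r2=2.5) has section circumradius 2.538 here — a regular 8-gon; (whole slice rotated 45° about Z — lengths, areas and connectivity unchanged). Overall, the cross-section is a single solid region. Undo the 45° rotation: the query point maps to (1.061, 1.626) in the un-rotated model frame. The nearest boundary edge runs (1.79, 1.79)→(0.00, 2.54); distance from the point to it = 0.44 mm. The point is inside the cross-section, 0.44 mm from the nearest boundary — within the 0.75 mm shell band (3 × 0.25).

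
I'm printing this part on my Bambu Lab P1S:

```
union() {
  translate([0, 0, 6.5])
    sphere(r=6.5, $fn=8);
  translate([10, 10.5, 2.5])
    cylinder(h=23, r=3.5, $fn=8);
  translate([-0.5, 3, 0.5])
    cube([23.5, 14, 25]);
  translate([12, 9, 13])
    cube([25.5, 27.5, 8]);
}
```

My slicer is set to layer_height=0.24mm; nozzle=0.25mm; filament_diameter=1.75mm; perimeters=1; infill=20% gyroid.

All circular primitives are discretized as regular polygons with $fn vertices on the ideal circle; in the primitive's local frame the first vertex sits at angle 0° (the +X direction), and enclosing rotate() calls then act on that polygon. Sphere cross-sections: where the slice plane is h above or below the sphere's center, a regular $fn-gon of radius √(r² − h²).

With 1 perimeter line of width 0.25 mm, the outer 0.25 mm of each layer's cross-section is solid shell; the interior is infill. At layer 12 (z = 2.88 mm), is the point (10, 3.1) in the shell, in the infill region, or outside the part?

shell

At z = 2.88 mm: the r=6.5 sphere contributes a regular 8-gon of circumradius √(6.5²−3.62²) = 5.399; the cylinder at (10, 10.5): section is a regular 8-gon, circumradius r=3.5; the cube at (-0.5, 3) is present — its section is the full 23.5×14 rectangle; the cube at (12, 9) is not intersected at this z (z outside [13, 21]); Merging all regions: the regions partially overlap (shared area 42.07 mm²), so overlapping operands fuse into one piece — 1 connected region. Overall, the cross-section is a single solid region. The nearest boundary edge runs (23.00, 3.00)→(4.16, 3.00); distance from the point to it = 0.10 mm. The point is inside the cross-section, 0.10 mm from the nearest boundary — within the 0.25 mm shell band (1 × 0.25).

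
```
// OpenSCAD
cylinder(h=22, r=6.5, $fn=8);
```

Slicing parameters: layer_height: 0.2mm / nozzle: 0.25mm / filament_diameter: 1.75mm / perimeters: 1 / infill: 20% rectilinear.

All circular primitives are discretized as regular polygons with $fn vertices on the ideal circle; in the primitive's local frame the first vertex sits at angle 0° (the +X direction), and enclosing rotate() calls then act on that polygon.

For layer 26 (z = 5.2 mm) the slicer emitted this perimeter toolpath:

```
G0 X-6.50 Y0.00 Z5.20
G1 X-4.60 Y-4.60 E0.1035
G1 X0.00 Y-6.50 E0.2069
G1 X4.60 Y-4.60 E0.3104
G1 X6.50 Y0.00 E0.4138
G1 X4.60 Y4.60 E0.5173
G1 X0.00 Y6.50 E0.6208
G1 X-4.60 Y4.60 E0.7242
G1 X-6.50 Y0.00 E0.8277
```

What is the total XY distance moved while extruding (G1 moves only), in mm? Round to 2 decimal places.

39.82 mm

Sum the Euclidean lengths of each G1 segment: total = 39.82 mm.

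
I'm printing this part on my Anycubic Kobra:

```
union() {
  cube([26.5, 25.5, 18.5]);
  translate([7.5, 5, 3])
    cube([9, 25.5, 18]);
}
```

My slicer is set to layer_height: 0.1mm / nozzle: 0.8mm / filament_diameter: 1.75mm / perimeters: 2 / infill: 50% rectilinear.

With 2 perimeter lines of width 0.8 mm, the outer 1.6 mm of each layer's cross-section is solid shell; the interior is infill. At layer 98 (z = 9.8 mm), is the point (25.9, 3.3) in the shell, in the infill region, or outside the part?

shell

At z = 9.8 mm: the cube (footprint 26.5×25.5) is included at this height; the 9×25.5 cube at (7.5, 5) contributes its full rectangle; Combining (union): the regions partially overlap (shared area 184.50 mm²), so overlapping operands fuse into one piece — 1 connected region. Overall, the cross-section is a single solid region. The nearest boundary edge runs (26.50, 25.50)→(26.50, 0.00); distance from the point to it = 0.60 mm. The point is inside the cross-section, 0.60 mm from the nearest boundary — within the 1.6 mm shell band (2 × 0.8).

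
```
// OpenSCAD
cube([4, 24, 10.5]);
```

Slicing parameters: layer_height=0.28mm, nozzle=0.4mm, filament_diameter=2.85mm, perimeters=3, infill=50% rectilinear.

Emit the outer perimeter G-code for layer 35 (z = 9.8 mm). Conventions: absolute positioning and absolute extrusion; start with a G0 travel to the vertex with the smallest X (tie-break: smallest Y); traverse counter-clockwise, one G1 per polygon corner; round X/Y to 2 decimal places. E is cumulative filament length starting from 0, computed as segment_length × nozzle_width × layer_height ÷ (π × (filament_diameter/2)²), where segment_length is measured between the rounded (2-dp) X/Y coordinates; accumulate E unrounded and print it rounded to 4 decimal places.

At z = 9.8 mm: the cube is present — its section is the full 4×24 rectangle. The outline is a single polygon with 4 vertices. Extrusion per mm of travel: 0.4 × 0.28 / (π × 1.425²) = 0.017557. Accumulating E over each segment gives final E = 0.9832.

G0 X0.00 Y0.00 Z9.80
G1 X4.00 Y0.00 E0.0702
G1 X4.00 Y24.00 E0.4916
G1 X0.00 Y24.00 E0.5618
G1 X0.00 Y0.00 E0.9832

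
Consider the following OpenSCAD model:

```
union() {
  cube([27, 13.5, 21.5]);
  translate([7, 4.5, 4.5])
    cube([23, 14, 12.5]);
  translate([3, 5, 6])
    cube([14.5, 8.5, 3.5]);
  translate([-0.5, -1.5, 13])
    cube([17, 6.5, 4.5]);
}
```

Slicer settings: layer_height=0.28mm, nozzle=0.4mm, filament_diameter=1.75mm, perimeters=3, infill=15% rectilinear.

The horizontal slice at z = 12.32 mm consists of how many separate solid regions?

At z = 12.32 mm: the cube (footprint 27×13.5) is included at this height; the 23×14 cube at (7, 4.5) contributes its full rectangle; the cube at (3, 5) is absent (z outside [6, 9.5]); the cube at (-0.5, -1.5) is absent (z outside [13, 17.5]); Combining (union): the regions partially overlap (shared area 180.00 mm²), so overlapping operands fuse into one piece — 1 connected region. The result has 1 disconnected region.

1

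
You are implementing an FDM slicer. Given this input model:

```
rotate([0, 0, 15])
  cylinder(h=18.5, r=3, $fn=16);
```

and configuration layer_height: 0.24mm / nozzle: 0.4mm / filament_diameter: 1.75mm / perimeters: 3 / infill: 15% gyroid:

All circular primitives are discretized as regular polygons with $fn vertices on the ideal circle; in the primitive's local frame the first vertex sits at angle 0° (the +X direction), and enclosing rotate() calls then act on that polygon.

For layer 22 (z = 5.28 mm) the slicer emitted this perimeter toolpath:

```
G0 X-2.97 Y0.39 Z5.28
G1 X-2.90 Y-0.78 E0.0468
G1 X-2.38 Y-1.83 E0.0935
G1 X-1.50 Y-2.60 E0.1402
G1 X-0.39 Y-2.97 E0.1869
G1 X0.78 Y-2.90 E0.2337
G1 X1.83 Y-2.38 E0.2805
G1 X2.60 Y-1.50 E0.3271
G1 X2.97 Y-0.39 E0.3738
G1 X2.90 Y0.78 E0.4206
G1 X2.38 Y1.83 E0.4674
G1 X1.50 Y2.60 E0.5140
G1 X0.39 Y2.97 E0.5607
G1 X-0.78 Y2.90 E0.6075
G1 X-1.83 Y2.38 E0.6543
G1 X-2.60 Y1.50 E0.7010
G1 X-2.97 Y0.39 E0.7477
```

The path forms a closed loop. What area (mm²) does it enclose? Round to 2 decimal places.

27.56 mm²

Apply the shoelace formula to the sequence of (X, Y) vertices; enclosed area = 27.56 mm².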